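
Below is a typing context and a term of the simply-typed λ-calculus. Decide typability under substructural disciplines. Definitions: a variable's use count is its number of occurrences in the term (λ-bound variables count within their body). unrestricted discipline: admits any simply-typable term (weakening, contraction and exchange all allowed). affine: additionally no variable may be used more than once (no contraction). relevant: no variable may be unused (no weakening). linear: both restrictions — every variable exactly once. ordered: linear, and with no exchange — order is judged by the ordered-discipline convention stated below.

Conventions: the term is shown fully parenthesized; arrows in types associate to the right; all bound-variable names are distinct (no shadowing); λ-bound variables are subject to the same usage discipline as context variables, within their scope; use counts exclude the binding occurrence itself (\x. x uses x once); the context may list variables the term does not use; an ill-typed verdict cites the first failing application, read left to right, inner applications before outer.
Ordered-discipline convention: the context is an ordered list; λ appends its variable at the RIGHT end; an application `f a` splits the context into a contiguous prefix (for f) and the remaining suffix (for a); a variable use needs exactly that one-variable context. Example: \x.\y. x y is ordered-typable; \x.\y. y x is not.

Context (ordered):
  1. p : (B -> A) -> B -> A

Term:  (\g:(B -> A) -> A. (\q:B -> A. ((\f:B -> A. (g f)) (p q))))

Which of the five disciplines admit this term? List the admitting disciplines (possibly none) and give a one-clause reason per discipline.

admitted by: linear, affine, relevant, unrestricted
use counts: p ×1, g [bound] ×1, q [bound] ×1, f [bound] ×1
uses in reading order: g, f, p, q
typing: the term checks, with type ((B -> A) -> A) -> (B -> A) -> A
ordered: ✗, no ordered split (uses run g, f, p, q)
linear: ✓, p, g, q, f: one use apiece
affine: ✓, no duplicate uses among p, g, q, f
relevant: ✓, at least one use each (p, g, q, f)
unrestricted: ✓, typability at ((B -> A) -> A) -> (B -> A) -> A is all that's needed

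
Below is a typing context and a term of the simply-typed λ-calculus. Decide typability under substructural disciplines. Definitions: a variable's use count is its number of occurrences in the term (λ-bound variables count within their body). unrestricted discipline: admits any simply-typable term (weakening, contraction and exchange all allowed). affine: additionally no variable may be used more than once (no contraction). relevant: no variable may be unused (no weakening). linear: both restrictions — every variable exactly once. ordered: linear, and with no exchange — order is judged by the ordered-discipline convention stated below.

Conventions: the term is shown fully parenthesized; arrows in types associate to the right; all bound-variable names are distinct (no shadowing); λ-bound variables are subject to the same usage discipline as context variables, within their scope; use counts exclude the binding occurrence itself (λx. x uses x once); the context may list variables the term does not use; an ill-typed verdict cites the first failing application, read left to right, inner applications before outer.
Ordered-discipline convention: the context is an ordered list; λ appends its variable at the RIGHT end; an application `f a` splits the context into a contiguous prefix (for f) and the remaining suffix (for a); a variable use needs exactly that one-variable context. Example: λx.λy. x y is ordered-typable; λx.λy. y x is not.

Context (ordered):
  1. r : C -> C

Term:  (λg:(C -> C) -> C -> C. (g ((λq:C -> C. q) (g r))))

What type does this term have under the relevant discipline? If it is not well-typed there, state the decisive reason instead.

term : ((C -> C) -> C -> C) -> C -> C
use counts: r ×1; g [bound] ×2; q [bound] ×1
uses in reading order: g, q, g, r
typing: ✓ — ((C -> C) -> C -> C) -> C -> C
per-discipline verdicts: ordered ✗ | linear ✗ | affine ✗ | relevant ✓ | unrestricted ✓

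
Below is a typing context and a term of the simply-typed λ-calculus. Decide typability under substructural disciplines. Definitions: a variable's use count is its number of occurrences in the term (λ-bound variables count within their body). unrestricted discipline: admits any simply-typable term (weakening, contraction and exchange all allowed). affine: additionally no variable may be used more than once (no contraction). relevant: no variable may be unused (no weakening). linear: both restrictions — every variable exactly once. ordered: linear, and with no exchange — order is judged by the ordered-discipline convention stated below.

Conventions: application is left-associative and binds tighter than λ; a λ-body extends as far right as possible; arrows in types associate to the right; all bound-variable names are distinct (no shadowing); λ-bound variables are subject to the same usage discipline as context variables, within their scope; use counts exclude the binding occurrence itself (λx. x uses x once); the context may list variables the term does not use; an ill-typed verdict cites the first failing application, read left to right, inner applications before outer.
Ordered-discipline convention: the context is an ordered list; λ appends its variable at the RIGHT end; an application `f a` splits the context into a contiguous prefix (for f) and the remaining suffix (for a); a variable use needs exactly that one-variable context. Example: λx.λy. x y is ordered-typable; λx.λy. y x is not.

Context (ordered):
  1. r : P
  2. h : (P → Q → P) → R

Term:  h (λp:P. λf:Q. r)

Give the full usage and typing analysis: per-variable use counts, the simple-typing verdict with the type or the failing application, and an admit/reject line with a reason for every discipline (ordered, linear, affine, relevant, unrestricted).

usage: r: 1×, h: 1×, p (bound): 0×, f (bound): 0×
order of uses: h, r
typing: well-typed — term : R
ordered ✗ (unused: p, f — weakening required)
linear ✗ (unused: p, f — weakening required)
affine ✓ (none of r, h, p, f used more than once)
relevant ✗ (unused: p, f — weakening required)
unrestricted ✓ (typability at R is all that's needed)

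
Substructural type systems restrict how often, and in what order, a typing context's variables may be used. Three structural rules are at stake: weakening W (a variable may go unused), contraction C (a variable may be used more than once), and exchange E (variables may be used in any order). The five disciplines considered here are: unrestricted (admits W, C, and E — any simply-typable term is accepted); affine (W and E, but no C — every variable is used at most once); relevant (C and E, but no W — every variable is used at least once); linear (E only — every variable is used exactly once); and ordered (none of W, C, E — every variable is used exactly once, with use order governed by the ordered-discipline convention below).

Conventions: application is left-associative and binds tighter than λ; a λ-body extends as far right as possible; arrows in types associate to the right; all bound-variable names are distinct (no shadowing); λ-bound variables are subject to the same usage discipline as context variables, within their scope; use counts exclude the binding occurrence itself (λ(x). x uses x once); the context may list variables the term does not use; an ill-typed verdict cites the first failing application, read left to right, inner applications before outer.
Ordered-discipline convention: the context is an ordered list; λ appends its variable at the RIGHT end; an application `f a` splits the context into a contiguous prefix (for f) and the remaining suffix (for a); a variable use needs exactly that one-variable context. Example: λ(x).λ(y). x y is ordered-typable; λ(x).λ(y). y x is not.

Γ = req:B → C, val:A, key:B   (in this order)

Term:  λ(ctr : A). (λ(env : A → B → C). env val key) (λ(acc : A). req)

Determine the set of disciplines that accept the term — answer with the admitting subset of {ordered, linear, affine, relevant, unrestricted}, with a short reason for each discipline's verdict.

admitted by: affine, unrestricted
counts: req: 1; val: 1; key: 1; ctr (λ-bound): 0; env (λ-bound): 1; acc (λ-bound): 0
uses in reading order: env, val, key, req
typing: the term checks, with type A → C
ordered: ✗, ctr, acc left unused
linear: ✗, ctr, acc left unused
affine: ✓, none of req, val, key, ctr, env, acc used more than once
relevant: ✗, ctr, acc left unused
unrestricted: ✓, simply typable at A → C; W, C, E all held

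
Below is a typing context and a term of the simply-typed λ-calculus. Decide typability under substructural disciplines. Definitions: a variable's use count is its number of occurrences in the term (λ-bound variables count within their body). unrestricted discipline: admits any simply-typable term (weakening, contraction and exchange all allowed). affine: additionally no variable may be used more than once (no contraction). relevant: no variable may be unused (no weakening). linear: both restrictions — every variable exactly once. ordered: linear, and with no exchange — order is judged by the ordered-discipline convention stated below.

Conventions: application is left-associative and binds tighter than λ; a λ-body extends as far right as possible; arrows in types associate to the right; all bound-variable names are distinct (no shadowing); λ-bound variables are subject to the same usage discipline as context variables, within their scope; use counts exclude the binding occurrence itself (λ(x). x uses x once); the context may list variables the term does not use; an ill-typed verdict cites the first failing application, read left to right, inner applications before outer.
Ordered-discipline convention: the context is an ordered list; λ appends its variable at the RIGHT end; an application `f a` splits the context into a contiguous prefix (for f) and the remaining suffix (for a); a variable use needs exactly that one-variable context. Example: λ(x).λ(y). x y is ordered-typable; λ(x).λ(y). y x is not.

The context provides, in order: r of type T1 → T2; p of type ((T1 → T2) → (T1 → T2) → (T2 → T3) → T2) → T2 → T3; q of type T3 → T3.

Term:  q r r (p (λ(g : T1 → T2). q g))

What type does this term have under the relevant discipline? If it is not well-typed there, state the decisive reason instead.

not well-typed under relevant — fails simple typing
counts: r: 2×, p: 1×, q: 2×, g [bound]: 1×
use order (left to right): q, r, r, p, q, g
typing: ill-typed: argument of type T1 → T2 where T3 is required
summary: ordered ✗, linear ✗, affine ✗, relevant ✗, unrestricted ✗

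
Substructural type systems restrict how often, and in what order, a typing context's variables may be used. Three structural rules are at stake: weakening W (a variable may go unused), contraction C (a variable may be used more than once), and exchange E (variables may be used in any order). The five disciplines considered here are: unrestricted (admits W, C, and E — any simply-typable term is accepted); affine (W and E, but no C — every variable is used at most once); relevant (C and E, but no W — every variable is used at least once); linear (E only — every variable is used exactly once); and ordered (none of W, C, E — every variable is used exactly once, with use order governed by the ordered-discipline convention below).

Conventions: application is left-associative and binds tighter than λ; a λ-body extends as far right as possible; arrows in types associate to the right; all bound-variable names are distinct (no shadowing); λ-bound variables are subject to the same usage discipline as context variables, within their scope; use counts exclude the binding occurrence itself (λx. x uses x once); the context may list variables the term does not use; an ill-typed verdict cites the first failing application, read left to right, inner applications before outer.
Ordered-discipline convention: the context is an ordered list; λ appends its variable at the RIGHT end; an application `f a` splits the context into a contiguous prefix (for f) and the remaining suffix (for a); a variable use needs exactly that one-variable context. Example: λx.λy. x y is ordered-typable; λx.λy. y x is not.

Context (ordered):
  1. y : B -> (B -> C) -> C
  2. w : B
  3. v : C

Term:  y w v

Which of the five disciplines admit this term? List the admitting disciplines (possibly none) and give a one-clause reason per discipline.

accepted by: none
use counts: y: 1; w: 1; v: 1
use order (left to right): y, w, v
typing: ill-typed: an application expects B -> C but receives C
ordered: ✗ — a type mismatch blocks all five
linear: ✗ — the type mismatch rejects it
affine: ✗ — not simply typable
relevant: ✗ — fails simple typing
unrestricted: ✗ — a type mismatch blocks all five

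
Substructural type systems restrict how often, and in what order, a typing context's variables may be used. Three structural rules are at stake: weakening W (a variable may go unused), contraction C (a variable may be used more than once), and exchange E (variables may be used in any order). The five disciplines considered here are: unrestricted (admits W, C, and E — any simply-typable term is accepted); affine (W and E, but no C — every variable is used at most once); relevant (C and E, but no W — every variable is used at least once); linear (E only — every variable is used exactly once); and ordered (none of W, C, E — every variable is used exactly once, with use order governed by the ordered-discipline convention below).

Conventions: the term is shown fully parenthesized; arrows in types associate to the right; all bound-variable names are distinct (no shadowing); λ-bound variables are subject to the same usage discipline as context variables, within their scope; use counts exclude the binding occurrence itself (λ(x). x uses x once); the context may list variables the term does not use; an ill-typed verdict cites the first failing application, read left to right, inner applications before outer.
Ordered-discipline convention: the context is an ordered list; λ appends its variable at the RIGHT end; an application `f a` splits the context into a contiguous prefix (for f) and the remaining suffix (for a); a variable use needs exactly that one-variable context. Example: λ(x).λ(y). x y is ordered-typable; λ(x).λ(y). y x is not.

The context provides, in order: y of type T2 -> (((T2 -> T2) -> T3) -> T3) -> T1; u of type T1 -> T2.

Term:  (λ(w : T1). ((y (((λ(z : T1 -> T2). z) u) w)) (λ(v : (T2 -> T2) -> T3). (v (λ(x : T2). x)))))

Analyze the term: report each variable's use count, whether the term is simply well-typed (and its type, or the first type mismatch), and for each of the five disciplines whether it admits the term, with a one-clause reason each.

variable uses: y ×1, u ×1, w (bound) ×1, z (bound) ×1, v (bound) ×1, x (bound) ×1
order of uses: y, z, u, w, v, x
typing: ✓ — T1 -> T1
ordered ✓ (y, u, w, z, v, x: once each, no exchange needed)
linear ✓ (each of y, u, w, z, v, x used exactly once)
affine ✓ (none of y, u, w, z, v, x used more than once)
relevant ✓ (at least one use each (y, u, w, z, v, x))
unrestricted ✓ (typability at T1 -> T1 is all that's needed)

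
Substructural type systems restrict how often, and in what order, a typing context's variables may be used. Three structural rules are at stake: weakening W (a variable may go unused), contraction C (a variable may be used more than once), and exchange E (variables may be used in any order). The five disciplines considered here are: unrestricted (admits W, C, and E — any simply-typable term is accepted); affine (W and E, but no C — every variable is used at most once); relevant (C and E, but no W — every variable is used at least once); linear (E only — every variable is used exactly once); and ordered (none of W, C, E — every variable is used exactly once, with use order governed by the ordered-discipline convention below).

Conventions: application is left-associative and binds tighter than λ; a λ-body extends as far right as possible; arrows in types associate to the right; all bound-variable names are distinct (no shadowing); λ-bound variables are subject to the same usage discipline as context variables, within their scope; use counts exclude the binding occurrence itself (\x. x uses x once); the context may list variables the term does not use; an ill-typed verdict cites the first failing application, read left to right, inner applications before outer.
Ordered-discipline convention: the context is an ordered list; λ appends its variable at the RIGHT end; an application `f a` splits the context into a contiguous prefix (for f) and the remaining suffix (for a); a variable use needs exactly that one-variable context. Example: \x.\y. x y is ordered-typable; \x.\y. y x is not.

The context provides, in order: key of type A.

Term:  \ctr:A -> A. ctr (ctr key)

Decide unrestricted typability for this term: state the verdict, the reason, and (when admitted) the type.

yes — well-typed at (A -> A) -> A; no restrictions here; term : (A -> A) -> A
counts: key ×1, ctr (λ-bound) ×2
order of uses: ctr, ctr, key
typing: the term checks, with type (A -> A) -> A
per-discipline verdicts: ordered ✗, linear ✗, affine ✗, relevant ✓, unrestricted ✓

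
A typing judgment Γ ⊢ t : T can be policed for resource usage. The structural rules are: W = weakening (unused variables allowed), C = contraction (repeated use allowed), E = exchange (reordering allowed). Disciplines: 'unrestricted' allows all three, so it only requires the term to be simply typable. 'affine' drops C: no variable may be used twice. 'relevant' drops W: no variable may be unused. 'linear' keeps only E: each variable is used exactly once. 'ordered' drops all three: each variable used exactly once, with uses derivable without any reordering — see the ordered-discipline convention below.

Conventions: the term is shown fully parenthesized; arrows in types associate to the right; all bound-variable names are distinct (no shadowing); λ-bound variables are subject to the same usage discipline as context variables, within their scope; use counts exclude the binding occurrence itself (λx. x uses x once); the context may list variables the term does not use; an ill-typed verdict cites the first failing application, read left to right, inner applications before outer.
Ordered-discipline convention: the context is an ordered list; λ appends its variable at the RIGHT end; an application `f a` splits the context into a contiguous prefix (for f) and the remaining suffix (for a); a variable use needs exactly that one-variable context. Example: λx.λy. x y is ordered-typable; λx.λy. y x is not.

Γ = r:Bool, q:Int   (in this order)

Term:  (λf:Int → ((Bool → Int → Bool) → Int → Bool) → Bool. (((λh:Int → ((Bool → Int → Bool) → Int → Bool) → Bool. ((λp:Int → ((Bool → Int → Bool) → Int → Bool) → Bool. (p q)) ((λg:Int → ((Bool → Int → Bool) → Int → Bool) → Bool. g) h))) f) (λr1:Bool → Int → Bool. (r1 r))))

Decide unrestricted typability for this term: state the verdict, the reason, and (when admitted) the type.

yes — type-checks ((Int → ((Bool → Int → Bool) → Int → Bool) → Bool) → Bool) and nothing is barred; term : (Int → ((Bool → Int → Bool) → Int → Bool) → Bool) → Bool
use counts: r=1; q=1; f [bound]=1; h [bound]=1; p [bound]=1; g [bound]=1; r1 [bound]=1
left-to-right use order: p, q, g, h, f, r1, r
typing: ✓ — (Int → ((Bool → Int → Bool) → Int → Bool) → Bool) → Bool
across the five disciplines: ordered ✗ · linear ✓ · affine ✓ · relevant ✓ · unrestricted ✓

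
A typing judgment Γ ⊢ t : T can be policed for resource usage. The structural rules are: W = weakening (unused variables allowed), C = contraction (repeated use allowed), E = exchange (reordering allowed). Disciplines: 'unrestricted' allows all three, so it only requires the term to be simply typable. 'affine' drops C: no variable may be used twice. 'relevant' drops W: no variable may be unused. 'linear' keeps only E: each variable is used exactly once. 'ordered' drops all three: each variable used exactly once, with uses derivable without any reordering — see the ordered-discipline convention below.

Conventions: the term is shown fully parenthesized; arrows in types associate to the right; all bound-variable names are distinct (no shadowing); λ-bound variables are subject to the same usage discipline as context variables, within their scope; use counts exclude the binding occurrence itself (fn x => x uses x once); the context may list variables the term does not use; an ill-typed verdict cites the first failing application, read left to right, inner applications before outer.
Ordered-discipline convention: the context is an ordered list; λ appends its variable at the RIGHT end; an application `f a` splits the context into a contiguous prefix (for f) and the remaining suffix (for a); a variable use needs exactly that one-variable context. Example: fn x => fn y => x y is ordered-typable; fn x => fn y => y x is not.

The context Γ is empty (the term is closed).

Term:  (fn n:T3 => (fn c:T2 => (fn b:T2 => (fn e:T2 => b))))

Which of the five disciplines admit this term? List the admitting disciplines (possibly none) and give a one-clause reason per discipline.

accepted by: affine, unrestricted
counts: n [bound]: 0×, c [bound]: 0×, b [bound]: 1×, e [bound]: 0×
left-to-right use order: b
typing: ✓ — T3 -> T2 -> T2 -> T2 -> T2
ordered: ✗, n, c, e left unused
linear: ✗, n, c, e left unused
affine: ✓, n, c, b, e: no repeats, contraction unneeded
relevant: ✗, n, c, e left unused
unrestricted: ✓, well-typed at T3 -> T2 -> T2 -> T2 -> T2; no restrictions here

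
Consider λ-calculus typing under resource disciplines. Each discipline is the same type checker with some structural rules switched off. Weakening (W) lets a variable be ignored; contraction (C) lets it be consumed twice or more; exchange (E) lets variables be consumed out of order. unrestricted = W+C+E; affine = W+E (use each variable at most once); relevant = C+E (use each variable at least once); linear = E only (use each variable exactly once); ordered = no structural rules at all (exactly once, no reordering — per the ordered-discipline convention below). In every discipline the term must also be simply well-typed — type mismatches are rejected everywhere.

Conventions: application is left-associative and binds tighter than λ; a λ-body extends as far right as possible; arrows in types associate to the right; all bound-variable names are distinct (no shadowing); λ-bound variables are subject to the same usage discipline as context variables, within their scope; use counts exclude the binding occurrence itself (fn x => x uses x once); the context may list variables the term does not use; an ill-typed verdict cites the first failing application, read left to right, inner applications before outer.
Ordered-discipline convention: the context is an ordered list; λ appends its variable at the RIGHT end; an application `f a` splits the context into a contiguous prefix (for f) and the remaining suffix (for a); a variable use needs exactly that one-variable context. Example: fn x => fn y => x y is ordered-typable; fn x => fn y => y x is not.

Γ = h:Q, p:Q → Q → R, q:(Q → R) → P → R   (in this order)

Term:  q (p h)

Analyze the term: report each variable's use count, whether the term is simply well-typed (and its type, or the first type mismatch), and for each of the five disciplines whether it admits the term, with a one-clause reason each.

variable uses: h=1, p=1, q=1
left-to-right use order: q, p, h
typing: the term checks, with type P → R
ordered ✗ (needs exchange: uses follow q, p, h)
linear ✓ (single use per variable (h, p, q))
affine ✓ (no duplicate uses among h, p, q)
relevant ✓ (every one of h, p, q appears)
unrestricted ✓ (type-checks (P → R) and nothing is barred)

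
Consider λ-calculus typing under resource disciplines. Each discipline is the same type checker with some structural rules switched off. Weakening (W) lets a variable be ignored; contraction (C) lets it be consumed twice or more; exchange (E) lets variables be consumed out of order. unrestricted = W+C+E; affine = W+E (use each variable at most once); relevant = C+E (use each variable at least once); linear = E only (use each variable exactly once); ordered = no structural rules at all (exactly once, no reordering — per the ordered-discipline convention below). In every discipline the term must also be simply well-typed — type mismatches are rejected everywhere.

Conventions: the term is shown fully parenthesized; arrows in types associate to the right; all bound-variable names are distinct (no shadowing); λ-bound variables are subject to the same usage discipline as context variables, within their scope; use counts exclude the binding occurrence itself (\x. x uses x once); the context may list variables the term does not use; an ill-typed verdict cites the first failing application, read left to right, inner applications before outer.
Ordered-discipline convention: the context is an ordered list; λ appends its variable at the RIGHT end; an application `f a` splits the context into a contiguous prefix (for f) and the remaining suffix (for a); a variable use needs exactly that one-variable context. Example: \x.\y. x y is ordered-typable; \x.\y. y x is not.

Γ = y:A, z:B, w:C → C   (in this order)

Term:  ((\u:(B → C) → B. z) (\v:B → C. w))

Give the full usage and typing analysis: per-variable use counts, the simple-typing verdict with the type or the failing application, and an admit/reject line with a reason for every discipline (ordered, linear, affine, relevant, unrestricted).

counts: y: 0; z: 1; w: 1; u [bound]: 0; v [bound]: 0
order of uses: z, w
typing: ill-typed: an application expects (B → C) → B but receives (B → C) → C → C
ordered: ✗, fails simple typing
linear: ✗, a type mismatch blocks all five
affine: ✗, the type mismatch rejects it
relevant: ✗, not simply typable
unrestricted: ✗, fails simple typing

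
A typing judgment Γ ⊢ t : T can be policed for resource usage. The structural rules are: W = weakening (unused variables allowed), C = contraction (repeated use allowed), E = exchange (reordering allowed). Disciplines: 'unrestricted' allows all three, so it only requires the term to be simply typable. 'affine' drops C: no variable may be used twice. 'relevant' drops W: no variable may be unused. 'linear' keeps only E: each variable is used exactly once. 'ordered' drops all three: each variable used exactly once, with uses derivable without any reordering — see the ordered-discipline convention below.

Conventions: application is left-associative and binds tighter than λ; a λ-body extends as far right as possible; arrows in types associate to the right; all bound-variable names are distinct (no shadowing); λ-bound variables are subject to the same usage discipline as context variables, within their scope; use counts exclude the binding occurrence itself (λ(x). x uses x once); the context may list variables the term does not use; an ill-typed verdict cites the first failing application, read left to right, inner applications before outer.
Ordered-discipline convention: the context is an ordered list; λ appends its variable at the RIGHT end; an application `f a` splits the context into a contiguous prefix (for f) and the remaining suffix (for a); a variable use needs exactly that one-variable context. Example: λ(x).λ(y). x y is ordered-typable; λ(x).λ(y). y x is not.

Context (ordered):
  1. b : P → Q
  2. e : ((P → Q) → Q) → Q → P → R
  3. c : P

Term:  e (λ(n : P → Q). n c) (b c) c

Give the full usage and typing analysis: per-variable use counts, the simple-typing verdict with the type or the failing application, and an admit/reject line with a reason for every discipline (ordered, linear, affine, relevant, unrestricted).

use counts: b ×1; e ×1; c ×3; n (bound) ×1
left-to-right use order: e, n, c, b, c, c
typing: ✓ — R
ordered: ✗ — uses contraction: c ×3
linear: ✗ — uses contraction: c ×3
affine: ✗ — uses contraction: c ×3
relevant: ✓ — at least one use each (b, e, c, n)
unrestricted: ✓ — simply typable at R; W, C, E all held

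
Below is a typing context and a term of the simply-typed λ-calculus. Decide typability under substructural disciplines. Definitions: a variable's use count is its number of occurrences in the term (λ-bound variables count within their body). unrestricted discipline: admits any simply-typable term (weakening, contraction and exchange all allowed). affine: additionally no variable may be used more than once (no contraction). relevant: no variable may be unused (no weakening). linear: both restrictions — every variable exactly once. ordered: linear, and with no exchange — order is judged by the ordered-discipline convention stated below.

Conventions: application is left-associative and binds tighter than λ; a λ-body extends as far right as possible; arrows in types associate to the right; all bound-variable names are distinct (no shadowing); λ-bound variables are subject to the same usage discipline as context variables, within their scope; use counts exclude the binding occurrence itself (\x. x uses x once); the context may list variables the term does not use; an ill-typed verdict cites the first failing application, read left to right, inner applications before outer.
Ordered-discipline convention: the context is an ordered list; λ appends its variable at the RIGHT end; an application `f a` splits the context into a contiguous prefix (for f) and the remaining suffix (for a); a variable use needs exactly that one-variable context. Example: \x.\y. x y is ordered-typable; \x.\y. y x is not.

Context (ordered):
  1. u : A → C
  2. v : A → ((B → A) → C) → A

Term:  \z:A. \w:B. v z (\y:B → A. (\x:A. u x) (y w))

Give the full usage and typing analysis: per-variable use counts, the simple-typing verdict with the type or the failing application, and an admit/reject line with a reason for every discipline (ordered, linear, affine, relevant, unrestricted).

usage: u ×1; v ×1; z (λ-bound) ×1; w (λ-bound) ×1; y (λ-bound) ×1; x (λ-bound) ×1
uses in reading order: v, z, u, x, y, w
typing: well-typed — term : A → B → A
ordered ✗ (no contiguous prefix/suffix split fits v, z, u, x, y, w)
linear ✓ (single use per variable (u, v, z, w, y, x))
affine ✓ (u, v, z, w, y, x: no repeats, contraction unneeded)
relevant ✓ (u, v, z, w, y, x: all used, weakening unneeded)
unrestricted ✓ (type-checks (A → B → A) and nothing is barred)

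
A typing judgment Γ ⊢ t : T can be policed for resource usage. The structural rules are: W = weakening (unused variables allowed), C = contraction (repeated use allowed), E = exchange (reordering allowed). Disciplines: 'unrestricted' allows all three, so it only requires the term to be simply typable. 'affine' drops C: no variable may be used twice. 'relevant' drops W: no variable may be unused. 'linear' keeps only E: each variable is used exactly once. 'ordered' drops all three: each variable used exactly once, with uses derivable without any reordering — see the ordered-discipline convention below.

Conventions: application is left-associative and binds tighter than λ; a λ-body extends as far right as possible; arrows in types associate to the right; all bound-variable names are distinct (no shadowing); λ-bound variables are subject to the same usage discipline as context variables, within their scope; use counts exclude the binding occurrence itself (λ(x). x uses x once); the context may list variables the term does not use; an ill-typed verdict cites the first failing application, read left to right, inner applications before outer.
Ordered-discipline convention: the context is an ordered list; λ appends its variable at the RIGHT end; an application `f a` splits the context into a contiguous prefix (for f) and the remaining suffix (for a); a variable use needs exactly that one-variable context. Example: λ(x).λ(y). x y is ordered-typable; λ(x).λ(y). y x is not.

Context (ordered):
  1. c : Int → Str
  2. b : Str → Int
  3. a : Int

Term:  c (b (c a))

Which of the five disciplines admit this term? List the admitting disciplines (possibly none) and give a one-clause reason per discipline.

admitting disciplines: relevant, unrestricted
usage: c: 2×; b: 1×; a: 1×
use order (left to right): c, b, c, a
typing: ✓ — Str
ordered: ✗, repeated use of c ×2
linear: ✗, repeated use of c ×2
affine: ✗, repeated use of c ×2
relevant: ✓, none of c, b, a goes unused
unrestricted: ✓, type-checks (Str) and nothing is barred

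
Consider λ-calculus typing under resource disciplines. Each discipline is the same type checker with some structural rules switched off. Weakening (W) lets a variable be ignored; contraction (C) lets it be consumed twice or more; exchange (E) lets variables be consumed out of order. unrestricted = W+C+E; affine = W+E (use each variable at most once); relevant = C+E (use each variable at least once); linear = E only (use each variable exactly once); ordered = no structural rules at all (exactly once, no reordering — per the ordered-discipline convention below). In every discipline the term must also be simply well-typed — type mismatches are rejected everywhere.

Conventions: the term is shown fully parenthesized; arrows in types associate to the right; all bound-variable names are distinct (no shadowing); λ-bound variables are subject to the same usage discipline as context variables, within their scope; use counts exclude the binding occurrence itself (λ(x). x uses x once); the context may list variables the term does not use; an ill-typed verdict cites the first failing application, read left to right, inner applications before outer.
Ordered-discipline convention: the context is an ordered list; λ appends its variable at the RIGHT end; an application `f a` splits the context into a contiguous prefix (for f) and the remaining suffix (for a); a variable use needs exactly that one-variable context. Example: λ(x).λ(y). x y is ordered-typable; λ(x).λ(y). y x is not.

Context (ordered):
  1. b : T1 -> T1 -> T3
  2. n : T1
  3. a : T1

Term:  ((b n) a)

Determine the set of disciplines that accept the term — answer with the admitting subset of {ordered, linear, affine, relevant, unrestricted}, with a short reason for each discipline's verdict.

admitted by: ordered, linear, affine, relevant, unrestricted
variable uses: b: 1; n: 1; a: 1
uses in reading order: b, n, a
typing: the term checks, with type T3
ordered: ✓, b, n, a: once each, no exchange needed
linear: ✓, b, n, a: one use apiece
affine: ✓, b, n, a: no repeats, contraction unneeded
relevant: ✓, at least one use each (b, n, a)
unrestricted: ✓, simply typable at T3; W, C, E all held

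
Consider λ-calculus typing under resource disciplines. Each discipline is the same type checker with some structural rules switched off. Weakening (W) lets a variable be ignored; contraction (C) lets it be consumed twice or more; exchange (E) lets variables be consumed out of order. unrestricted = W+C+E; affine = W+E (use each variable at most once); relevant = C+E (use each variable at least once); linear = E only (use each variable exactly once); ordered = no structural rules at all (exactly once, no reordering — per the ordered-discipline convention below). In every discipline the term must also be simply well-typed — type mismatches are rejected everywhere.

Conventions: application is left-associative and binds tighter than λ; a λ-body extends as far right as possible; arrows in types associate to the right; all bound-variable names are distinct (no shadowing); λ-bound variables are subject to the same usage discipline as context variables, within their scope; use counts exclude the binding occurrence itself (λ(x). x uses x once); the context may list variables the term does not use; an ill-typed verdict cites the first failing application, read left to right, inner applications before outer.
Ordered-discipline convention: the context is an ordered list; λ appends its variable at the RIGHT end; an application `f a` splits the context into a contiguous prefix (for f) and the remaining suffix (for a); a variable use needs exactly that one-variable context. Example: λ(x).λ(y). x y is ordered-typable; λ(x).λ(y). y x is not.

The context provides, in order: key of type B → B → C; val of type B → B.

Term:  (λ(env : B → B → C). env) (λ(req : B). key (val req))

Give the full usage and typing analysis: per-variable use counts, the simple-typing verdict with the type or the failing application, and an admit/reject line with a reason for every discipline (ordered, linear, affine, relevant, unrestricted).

counts: key ×1; val ×1; env (bound) ×1; req (bound) ×1
left-to-right use order: env, key, val, req
typing: ✓ — B → B → C
ordered: ✓, key, val, env, req: once each, no exchange needed
linear: ✓, each of key, val, env, req used exactly once
affine: ✓, key, val, env, req: no repeats, contraction unneeded
relevant: ✓, key, val, env, req: all used, weakening unneeded
unrestricted: ✓, simply typable at B → B → C; W, C, E all held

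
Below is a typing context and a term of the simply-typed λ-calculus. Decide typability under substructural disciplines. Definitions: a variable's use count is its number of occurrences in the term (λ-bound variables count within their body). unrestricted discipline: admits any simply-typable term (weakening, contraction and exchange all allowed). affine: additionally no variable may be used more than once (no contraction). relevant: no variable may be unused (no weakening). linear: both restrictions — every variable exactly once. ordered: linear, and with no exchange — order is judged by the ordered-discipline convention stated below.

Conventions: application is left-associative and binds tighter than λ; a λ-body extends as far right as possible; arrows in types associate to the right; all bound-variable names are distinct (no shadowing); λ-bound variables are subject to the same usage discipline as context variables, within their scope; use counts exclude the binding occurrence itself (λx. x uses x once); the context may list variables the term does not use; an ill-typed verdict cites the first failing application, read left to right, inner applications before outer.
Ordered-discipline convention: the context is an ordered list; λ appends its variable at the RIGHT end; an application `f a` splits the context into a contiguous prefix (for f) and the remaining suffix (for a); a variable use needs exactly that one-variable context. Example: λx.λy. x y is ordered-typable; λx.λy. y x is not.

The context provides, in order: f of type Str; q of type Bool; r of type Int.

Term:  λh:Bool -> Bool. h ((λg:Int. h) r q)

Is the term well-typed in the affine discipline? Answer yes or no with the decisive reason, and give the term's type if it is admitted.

no — repeated use of h ×2
variable uses: f: 0×, q: 1×, r: 1×, h (bound): 2×, g (bound): 0×
use order (left to right): h, h, r, q
typing: well-typed — term : (Bool -> Bool) -> Bool
across the five disciplines: ordered ✗; linear ✗; affine ✗; relevant ✗; unrestricted ✓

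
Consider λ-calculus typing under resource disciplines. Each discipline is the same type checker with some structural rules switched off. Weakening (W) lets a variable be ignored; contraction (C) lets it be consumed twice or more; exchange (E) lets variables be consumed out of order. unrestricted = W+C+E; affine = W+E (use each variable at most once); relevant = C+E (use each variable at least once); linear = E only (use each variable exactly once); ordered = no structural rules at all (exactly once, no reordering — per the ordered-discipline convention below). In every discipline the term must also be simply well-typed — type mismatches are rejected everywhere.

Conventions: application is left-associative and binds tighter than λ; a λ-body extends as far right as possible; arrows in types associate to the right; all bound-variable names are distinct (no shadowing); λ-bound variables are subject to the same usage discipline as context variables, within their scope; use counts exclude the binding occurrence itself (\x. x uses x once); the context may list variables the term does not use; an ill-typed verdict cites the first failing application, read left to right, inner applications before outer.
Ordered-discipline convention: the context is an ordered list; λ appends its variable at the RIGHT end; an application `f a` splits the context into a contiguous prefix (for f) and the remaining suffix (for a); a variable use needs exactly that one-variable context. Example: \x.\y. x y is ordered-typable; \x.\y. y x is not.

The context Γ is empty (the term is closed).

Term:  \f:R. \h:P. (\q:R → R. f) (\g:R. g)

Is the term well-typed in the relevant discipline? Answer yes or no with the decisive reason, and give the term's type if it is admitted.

no — unused: h, q — weakening required
variable uses: f [bound]: 1, h [bound]: 0, q [bound]: 0, g [bound]: 1
use order (left to right): f, g
typing: ✓ — R → P → R
across the five disciplines: ordered ✗, linear ✗, affine ✓, relevant ✗, unrestricted ✓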